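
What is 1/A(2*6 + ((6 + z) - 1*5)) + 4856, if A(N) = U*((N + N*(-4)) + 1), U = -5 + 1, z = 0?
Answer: 738113/152 ≈ 4856.0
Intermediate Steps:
U = -4
A(N) = -4 + 12*N (A(N) = -4*((N + N*(-4)) + 1) = -4*((N - 4*N) + 1) = -4*(-3*N + 1) = -4*(1 - 3*N) = -4 + 12*N)
1/A(2*6 + ((6 + z) - 1*5)) + 4856 = 1/(-4 + 12*(2*6 + ((6 + 0) - 1*5))) + 4856 = 1/(-4 + 12*(12 + (6 - 5))) + 4856 = 1/(-4 + 12*(12 + 1)) + 4856 = 1/(-4 + 12*13) + 4856 = 1/(-4 + 156) + 4856 = 1/152 + 4856 = 738113/152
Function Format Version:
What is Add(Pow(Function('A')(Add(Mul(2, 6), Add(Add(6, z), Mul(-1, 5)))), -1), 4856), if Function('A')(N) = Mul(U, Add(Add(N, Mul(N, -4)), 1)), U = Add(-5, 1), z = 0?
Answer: Rational(738113, 152) ≈ 4856.0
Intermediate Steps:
U = -4
Function('A')(N) = Add(-4, Mul(12, N)) (Function('A')(N) = Mul(-4, Add(Add(N, Mul(N, -4)), 1)) = Mul(-4, Add(Add(N, Mul(-4, N)), 1)) = Mul(-4, Add(Mul(-3, N), 1)) = Mul(-4, Add(1, Mul(-3, N))) = Add(-4, Mul(12, N)))
Add(Pow(Function('A')(Add(Mul(2, 6), Add(Add(6, z), Mul(-1, 5)))), -1), 4856) = Add(Pow(Add(-4, Mul(12, Add(Mul(2, 6), Add(Add(6, 0), Mul(-1, 5))))), -1), 4856) = Add(Pow(Add(-4, Mul(12, Add(12, Add(6, -5)))), -1), 4856) = Add(Pow(Add(-4, Mul(12, Add(12, 1))), -1), 4856) = Add(Pow(Add(-4, Mul(12, 13)), -1), 4856) = Add(Pow(Add(-4, 156), -1), 4856) = Add(Pow(152, -1), 4856) = Add(Rational(1, 152), 4856) = Rational(738113, 152)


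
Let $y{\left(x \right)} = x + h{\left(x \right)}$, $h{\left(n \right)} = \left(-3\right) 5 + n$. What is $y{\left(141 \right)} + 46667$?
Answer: $46934$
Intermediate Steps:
$h{\left(n \right)} = -15 + n$
$y{\left(x \right)} = -15 + 2 x$ ($y{\left(x \right)} = x + \left(-15 + x\right) = -15 + 2 x$)
$y{\left(141 \right)} + 46667 = \left(-15 + 2 \cdot 141\right) + 46667 = \left(-15 + 282\right) + 46667 = 267 + 46667 = 46934$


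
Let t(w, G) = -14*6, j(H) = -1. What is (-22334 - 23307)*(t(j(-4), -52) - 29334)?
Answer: 1342666938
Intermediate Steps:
t(w, G) = -84
(-22334 - 23307)*(t(j(-4), -52) - 29334) = (-22334 - 23307)*(-84 - 29334) = -45641*(-29418) = 1342666938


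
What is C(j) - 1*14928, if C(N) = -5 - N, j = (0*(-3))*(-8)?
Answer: -14933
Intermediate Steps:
j = 0 (j = 0*(-8) = 0)
C(j) - 1*14928 = (-5 - 1*0) - 1*14928 = (-5 + 0) - 14928 = -5 - 14928 = -14933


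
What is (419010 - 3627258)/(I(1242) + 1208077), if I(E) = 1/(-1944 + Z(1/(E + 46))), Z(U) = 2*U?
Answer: -1338839319960/504144626117 ≈ -2.6557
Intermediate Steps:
I(E) = 1/(-1944 + 2/(46 + E)) (I(E) = 1/(-1944 + 2/(E + 46)) = 1/(-1944 + 2/(46 + E)))
(419010 - 3627258)/(I(1242) + 1208077) = (419010 - 3627258)/((-46 - 1*1242)/(2*(44711 + 972*1242)) + 1208077) = -3208248/((-46 - 1242)/(2*(44711 + 1207224)) + 1208077) = -3208248/((1/2)*(-1288)/1251935 + 1208077) = -3208248/((1/2)*(1/1251935)*(-1288) + 1208077) = -3208248/(-644/1251935 + 1208077) = -3208248/1512433878351/1251935 = -3208248*1251935/1512433878351 = -1338839319960/504144626117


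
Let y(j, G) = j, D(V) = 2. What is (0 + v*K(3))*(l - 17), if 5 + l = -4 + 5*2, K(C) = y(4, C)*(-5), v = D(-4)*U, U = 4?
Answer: 2560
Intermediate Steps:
v = 8 (v = 2*4 = 8)
K(C) = -20 (K(C) = 4*(-5) = -20)
l = 1 (l = -5 + (-4 + 5*2) = -5 + (-4 + 10) = -5 + 6 = 1)
(0 + v*K(3))*(l - 17) = (0 + 8*(-20))*(1 - 17) = (0 - 160)*(-16) = -160*(-16) = 2560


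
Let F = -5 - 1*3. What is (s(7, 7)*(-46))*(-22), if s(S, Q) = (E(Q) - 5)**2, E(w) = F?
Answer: 171028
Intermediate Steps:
F = -8 (F = -5 - 3 = -8)
E(w) = -8
s(S, Q) = 169 (s(S, Q) = (-8 - 5)**2 = (-13)**2 = 169)
(s(7, 7)*(-46))*(-22) = (169*(-46))*(-22) = -7774*(-22) = 171028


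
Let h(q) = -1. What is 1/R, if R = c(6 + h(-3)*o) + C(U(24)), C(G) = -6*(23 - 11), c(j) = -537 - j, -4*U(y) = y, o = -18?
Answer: -1/633 ≈ -0.0015798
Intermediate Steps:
U(y) = -y/4
C(G) = -72 (C(G) = -6*12 = -72)
R = -633 (R = (-537 - (6 - 1*(-18))) - 72 = (-537 - (6 + 18)) - 72 = (-537 - 1*24) - 72 = (-537 - 24) - 72 = -561 - 72 = -633)
1/R = 1/(-633) = -1/633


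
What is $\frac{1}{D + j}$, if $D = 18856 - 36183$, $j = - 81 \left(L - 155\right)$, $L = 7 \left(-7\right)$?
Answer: $- \frac{1}{803} \approx -0.0012453$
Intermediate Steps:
$L = -49$
$j = 16524$ ($j = - 81 \left(-49 - 155\right) = \left(-81\right) \left(-204\right) = 16524$)
$D = -17327$
$\frac{1}{D + j} = \frac{1}{-17327 + 16524} = \frac{1}{-803} = - \frac{1}{803}$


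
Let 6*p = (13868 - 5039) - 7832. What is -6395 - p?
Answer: -39367/6 ≈ -6561.2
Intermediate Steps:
p = 997/6 (p = ((13868 - 5039) - 7832)/6 = (8829 - 7832)/6 = (⅙)*997 = 997/6 ≈ 166.17)
-6395 - p = -6395 - 1*997/6 = -6395 - 997/6 = -39367/6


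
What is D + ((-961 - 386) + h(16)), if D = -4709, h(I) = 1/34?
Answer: -205903/34 ≈ -6056.0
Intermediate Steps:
h(I) = 1/34
D + ((-961 - 386) + h(16)) = -4709 + ((-961 - 386) + 1/34) = -4709 + (-1347 + 1/34) = -4709 - 45797/34 = -205903/34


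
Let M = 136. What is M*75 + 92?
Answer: 10292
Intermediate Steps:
M*75 + 92 = 136*75 + 92 = 10200 + 92 = 10292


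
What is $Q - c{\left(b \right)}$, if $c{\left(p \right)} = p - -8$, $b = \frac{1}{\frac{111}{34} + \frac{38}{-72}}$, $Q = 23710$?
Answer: $\frac{39700238}{1675} \approx 23702.0$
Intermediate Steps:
$b = \frac{612}{1675}$ ($b = \frac{1}{111 \cdot \frac{1}{34} + 38 \left(- \frac{1}{72}\right)} = \frac{1}{\frac{111}{34} - \frac{19}{36}} = \frac{1}{\frac{1675}{612}} = \frac{612}{1675} \approx 0.36537$)
$c{\left(p \right)} = 8 + p$ ($c{\left(p \right)} = p + 8 = 8 + p$)
$Q - c{\left(b \right)} = 23710 - \left(8 + \frac{612}{1675}\right) = 23710 - \frac{14012}{1675} = \frac{39700238}{1675}$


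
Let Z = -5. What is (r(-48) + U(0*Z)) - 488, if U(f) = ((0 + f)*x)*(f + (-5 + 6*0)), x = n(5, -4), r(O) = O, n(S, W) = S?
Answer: -536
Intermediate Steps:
x = 5
U(f) = 5*f*(-5 + f) (U(f) = ((0 + f)*5)*(f + (-5 + 6*0)) = (f*5)*(f + (-5 + 0)) = (5*f)*(f - 5) = (5*f)*(-5 + f) = 5*f*(-5 + f))
(r(-48) + U(0*Z)) - 488 = (-48 + 5*(0*(-5))*(-5 + 0*(-5))) - 488 = (-48 + 5*0*(-5 + 0)) - 488 = (-48 + 5*0*(-5)) - 488 = (-48 + 0) - 488 = -48 - 488 = -536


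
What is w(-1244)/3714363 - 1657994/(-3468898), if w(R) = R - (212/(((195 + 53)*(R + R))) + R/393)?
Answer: 186538409184229486397/390553464546914034096 ≈ 0.47763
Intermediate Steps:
w(R) = -53/(124*R) + 392*R/393 (w(R) = R - (212/((248*(2*R))) + R*(1/393)) = R - (212/((496*R)) + R/393) = R - (212*(1/(496*R)) + R/393) = R - (53/(124*R) + R/393) = R - (R/393 + 53/(124*R)) = R + (-53/(124*R) - R/393) = -53/(124*R) + 392*R/393)
w(-1244)/3714363 - 1657994/(-3468898) = ((1/48732)*(-20829 + 48608*(-1244)²)/(-1244))/3714363 - 1657994/(-3468898) = ((1/48732)*(-1/1244)*(-20829 + 48608*1547536))*(1/3714363) - 1657994*(-1/3468898) = ((1/48732)*(-1/1244)*(-20829 + 75222629888))*(1/3714363) + 828997/1734449 = ((1/48732)*(-1/1244)*75222609059)*(1/3714363) + 828997/1734449 = -75222609059/60622608*1/3714363 + 828997/1734449 = -75222609059/225174372118704 + 828997/1734449 = 186538409184229486397/390553464546914034096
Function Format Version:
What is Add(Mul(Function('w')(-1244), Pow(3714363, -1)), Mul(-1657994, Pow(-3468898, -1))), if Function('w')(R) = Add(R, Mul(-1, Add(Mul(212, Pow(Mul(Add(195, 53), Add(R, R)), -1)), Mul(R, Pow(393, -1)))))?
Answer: Rational(186538409184229486397, 390553464546914034096) ≈ 0.47763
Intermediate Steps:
Function('w')(R) = Add(Mul(Rational(-53, 124), Pow(R, -1)), Mul(Rational(392, 393), R)) (Function('w')(R) = Add(R, Mul(-1, Add(Mul(212, Pow(Mul(248, Mul(2, R)), -1)), Mul(R, Rational(1, 393))))) = Add(R, Mul(-1, Add(Mul(212, Pow(Mul(496, R), -1)), Mul(Rational(1, 393), R)))) = Add(R, Mul(-1, Add(Mul(212, Mul(Rational(1, 496), Pow(R, -1))), Mul(Rational(1, 393), R)))) = Add(R, Mul(-1, Add(Mul(Rational(53, 124), Pow(R, -1)), Mul(Rational(1, 393), R)))) = Add(R, Mul(-1, Add(Mul(Rational(1, 393), R), Mul(Rational(53, 124), Pow(R, -1))))) = Add(R, Add(Mul(Rational(-53, 124), Pow(R, -1)), Mul(Rational(-1, 393), R))) = Add(Mul(Rational(-53, 124), Pow(R, -1)), Mul(Rational(392, 393), R)))
Add(Mul(Function('w')(-1244), Pow(3714363, -1)), Mul(-1657994, Pow(-3468898, -1))) = Add(Mul(Mul(Rational(1, 48732), Pow(-1244, -1), Add(-20829, Mul(48608, Pow(-1244, 2)))), Pow(3714363, -1)), Mul(-1657994, Pow(-3468898, -1))) = Add(Mul(Mul(Rational(1, 48732), Rational(-1, 1244), Add(-20829, Mul(48608, 1547536))), Rational(1, 3714363)), Mul(-1657994, Rational(-1, 3468898))) = Add(Mul(Mul(Rational(1, 48732), Rational(-1, 1244), Add(-20829, 75222629888)), Rational(1, 3714363)), Rational(828997, 1734449)) = Add(Mul(Mul(Rational(1, 48732), Rational(-1, 1244), 75222609059), Rational(1, 3714363)), Rational(828997, 1734449)) = Add(Mul(Rational(-75222609059, 60622608), Rational(1, 3714363)), Rational(828997, 1734449)) = Add(Rational(-75222609059, 225174372118704), Rational(828997, 1734449)) = Rational(186538409184229486397, 390553464546914034096)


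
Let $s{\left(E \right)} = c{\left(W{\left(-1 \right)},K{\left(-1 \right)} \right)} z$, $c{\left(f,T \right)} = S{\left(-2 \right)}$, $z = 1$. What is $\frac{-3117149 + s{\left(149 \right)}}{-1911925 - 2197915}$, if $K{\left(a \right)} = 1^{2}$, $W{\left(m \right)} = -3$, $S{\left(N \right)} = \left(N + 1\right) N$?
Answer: $\frac{3117147}{4109840} \approx 0.75846$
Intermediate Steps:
$S{\left(N \right)} = N \left(1 + N\right)$ ($S{\left(N \right)} = \left(1 + N\right) N = N \left(1 + N\right)$)
$K{\left(a \right)} = 1$
$c{\left(f,T \right)} = 2$ ($c{\left(f,T \right)} = - 2 \left(1 - 2\right) = \left(-2\right) \left(-1\right) = 2$)
$s{\left(E \right)} = 2$ ($s{\left(E \right)} = 2 \cdot 1 = 2$)
$\frac{-3117149 + s{\left(149 \right)}}{-1911925 - 2197915} = \frac{-3117149 + 2}{-1911925 - 2197915} = - \frac{3117147}{-4109840} = \left(-3117147\right) \left(- \frac{1}{4109840}\right) = \frac{3117147}{4109840}$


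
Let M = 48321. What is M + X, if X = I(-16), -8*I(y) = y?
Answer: 48323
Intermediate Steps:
I(y) = -y/8
X = 2 (X = -⅛*(-16) = 2)
M + X = 48321 + 2 = 48323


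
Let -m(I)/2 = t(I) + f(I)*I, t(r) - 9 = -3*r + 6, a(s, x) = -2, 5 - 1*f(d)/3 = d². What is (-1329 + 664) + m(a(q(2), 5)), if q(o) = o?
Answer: -695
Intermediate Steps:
f(d) = 15 - 3*d²
t(r) = 15 - 3*r (t(r) = 9 + (-3*r + 6) = 9 + (6 - 3*r) = 15 - 3*r)
m(I) = -30 + 6*I - 2*I*(15 - 3*I²) (m(I) = -2*((15 - 3*I) + (15 - 3*I²)*I) = -2*((15 - 3*I) + I*(15 - 3*I²)) = -2*(15 - 3*I + I*(15 - 3*I²)) = -30 + 6*I - 2*I*(15 - 3*I²))
(-1329 + 664) + m(a(q(2), 5)) = (-1329 + 664) + (-30 - 24*(-2) + 6*(-2)³) = -665 + (-30 + 48 + 6*(-8)) = -665 + (-30 + 48 - 48) = -665 - 30 = -695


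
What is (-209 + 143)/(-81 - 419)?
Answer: 33/250 ≈ 0.13200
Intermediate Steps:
(-209 + 143)/(-81 - 419) = -66/(-500) = -66*(-1/500) = 33/250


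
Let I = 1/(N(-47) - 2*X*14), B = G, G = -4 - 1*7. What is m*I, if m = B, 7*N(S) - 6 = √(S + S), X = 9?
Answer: 67683/1545329 + 77*I*√94/3090658 ≈ 0.043798 + 0.00024155*I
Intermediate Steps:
N(S) = 6/7 + √2*√S/7 (N(S) = 6/7 + √(S + S)/7 = 6/7 + √(2*S)/7 = 6/7 + (√2*√S)/7 = 6/7 + √2*√S/7)
G = -11 (G = -4 - 7 = -11)
B = -11
I = 1/(-1758/7 + I*√94/7) (I = 1/((6/7 + √2*√(-47)/7) - 2*9*14) = 1/((6/7 + √2*(I*√47)/7) - 18*14) = 1/((6/7 + I*√94/7) - 252) = 1/(-1758/7 + I*√94/7) ≈ -0.0039817 - 2.196e-5*I)
m = -11
m*I = -11*(-6153/1545329 - 7*I*√94/3090658) = 67683/1545329 + 77*I*√94/3090658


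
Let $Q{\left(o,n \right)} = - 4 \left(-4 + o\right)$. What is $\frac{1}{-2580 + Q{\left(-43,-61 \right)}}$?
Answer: $- \frac{1}{2392} \approx -0.00041806$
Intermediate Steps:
$Q{\left(o,n \right)} = 16 - 4 o$
$\frac{1}{-2580 + Q{\left(-43,-61 \right)}} = \frac{1}{-2580 + \left(16 - -172\right)} = \frac{1}{-2580 + \left(16 + 172\right)} = \frac{1}{-2580 + 188} = \frac{1}{-2392} = - \frac{1}{2392}$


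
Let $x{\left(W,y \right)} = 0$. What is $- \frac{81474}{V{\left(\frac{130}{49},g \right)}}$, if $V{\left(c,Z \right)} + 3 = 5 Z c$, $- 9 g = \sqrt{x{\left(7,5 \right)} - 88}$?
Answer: $\frac{47535434982}{38930329} - \frac{46709044200 i \sqrt{22}}{38930329} \approx 1221.0 - 5627.6 i$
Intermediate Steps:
$g = - \frac{2 i \sqrt{22}}{9}$ ($g = - \frac{\sqrt{0 - 88}}{9} = - \frac{\sqrt{-88}}{9} = - \frac{2 i \sqrt{22}}{9} \approx - 1.0423 i$)
$V{\left(c,Z \right)} = -3 + 5 Z c$
$- \frac{81474}{V{\left(\frac{130}{49},g \right)}} = - \frac{81474}{-3 + 5 \left(- \frac{2 i \sqrt{22}}{9}\right) \frac{130}{49}} = - \frac{81474}{-3 - \frac{1300 i \sqrt{22}}{441}}$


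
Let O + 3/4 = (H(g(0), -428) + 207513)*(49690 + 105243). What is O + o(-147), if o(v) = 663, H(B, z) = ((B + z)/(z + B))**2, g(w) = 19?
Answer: 128603068897/4 ≈ 3.2151e+10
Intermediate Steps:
H(B, z) = 1 (H(B, z) = ((B + z)/(B + z))**2 = 1**2 = 1)
O = 128603066245/4 (O = -3/4 + (1 + 207513)*(49690 + 105243) = -3/4 + 207514*154933 = -3/4 + 32150766562 = 128603066245/4 ≈ 3.2151e+10)
O + o(-147) = 128603066245/4 + 663 = 128603068897/4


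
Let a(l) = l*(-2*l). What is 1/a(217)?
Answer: -1/94178 ≈ -1.0618e-5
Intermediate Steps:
a(l) = -2*l**2
1/a(217) = 1/(-2*217**2) = 1/(-2*47089) = 1/(-94178) = -1/94178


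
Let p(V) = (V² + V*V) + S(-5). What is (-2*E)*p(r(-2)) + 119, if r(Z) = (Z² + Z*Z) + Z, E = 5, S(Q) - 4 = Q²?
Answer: -891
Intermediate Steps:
S(Q) = 4 + Q²
r(Z) = Z + 2*Z² (r(Z) = (Z² + Z²) + Z = 2*Z² + Z = Z + 2*Z²)
p(V) = 29 + 2*V² (p(V) = (V² + V*V) + (4 + (-5)²) = (V² + V²) + (4 + 25) = 2*V² + 29 = 29 + 2*V²)
(-2*E)*p(r(-2)) + 119 = (-2*5)*(29 + 2*(-2*(1 + 2*(-2)))²) + 119 = -10*(29 + 2*(-2*(1 - 4))²) + 119 = -10*(29 + 2*(-2*(-3))²) + 119 = -10*(29 + 2*6²) + 119 = -10*(29 + 2*36) + 119 = -10*(29 + 72) + 119 = -10*101 + 119 = -1010 + 119 = -891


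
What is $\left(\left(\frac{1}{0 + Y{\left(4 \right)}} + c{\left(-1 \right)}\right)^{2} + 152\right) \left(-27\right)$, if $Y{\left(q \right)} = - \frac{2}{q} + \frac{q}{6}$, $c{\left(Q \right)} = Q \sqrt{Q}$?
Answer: $-5049 + 324 i \approx -5049.0 + 324.0 i$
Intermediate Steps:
$c{\left(Q \right)} = Q^{\frac{3}{2}}$
$Y{\left(q \right)} = - \frac{2}{q} + \frac{q}{6}$ ($Y{\left(q \right)} = - \frac{2}{q} + q \frac{1}{6} = - \frac{2}{q} + \frac{q}{6}$)
$\left(\left(\frac{1}{0 + Y{\left(4 \right)}} + c{\left(-1 \right)}\right)^{2} + 152\right) \left(-27\right) = \left(\left(\frac{1}{0 + \left(- \frac{2}{4} + \frac{1}{6} \cdot 4\right)} + \left(-1\right)^{\frac{3}{2}}\right)^{2} + 152\right) \left(-27\right) = \left(\left(\frac{1}{0 + \left(\left(-2\right) \frac{1}{4} + \frac{2}{3}\right)} - i\right)^{2} + 152\right) \left(-27\right) = \left(\left(\frac{1}{0 + \left(- \frac{1}{2} + \frac{2}{3}\right)} - i\right)^{2} + 152\right) \left(-27\right) = \left(\left(\frac{1}{0 + \frac{1}{6}} - i\right)^{2} + 152\right) \left(-27\right) = \left(\left(\frac{1}{\frac{1}{6}} - i\right)^{2} + 152\right) \left(-27\right) = \left(\left(6 - i\right)^{2} + 152\right) \left(-27\right) = \left(152 + \left(6 - i\right)^{2}\right) \left(-27\right) = -4104 - 27 \left(6 - i\right)^{2}$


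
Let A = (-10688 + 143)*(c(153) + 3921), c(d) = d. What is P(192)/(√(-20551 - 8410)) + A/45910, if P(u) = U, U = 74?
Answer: -4296033/4591 - 74*I*√28961/28961 ≈ -935.75 - 0.43484*I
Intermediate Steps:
P(u) = 74
A = -42960330 (A = (-10688 + 143)*(153 + 3921) = -10545*4074 = -42960330)
P(192)/(√(-20551 - 8410)) + A/45910 = 74/(√(-20551 - 8410)) - 42960330/45910 = 74/(√(-28961)) - 42960330*1/45910 = 74/((I*√28961)) - 4296033/4591 = 74*(-I*√28961/28961) - 4296033/4591 = -74*I*√28961/28961 - 4296033/4591 = -4296033/4591 - 74*I*√28961/28961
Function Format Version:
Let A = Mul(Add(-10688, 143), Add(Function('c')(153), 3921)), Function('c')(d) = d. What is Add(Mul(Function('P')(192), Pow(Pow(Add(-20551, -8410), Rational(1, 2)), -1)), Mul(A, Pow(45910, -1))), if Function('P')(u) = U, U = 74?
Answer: Add(Rational(-4296033, 4591), Mul(Rational(-74, 28961), I, Pow(28961, Rational(1, 2)))) ≈ Add(-935.75, Mul(-0.43484, I))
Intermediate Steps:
Function('P')(u) = 74
A = -42960330 (A = Mul(Add(-10688, 143), Add(153, 3921)) = Mul(-10545, 4074) = -42960330)
Add(Mul(Function('P')(192), Pow(Pow(Add(-20551, -8410), Rational(1, 2)), -1)), Mul(A, Pow(45910, -1))) = Add(Mul(74, Pow(Pow(Add(-20551, -8410), Rational(1, 2)), -1)), Mul(-42960330, Pow(45910, -1))) = Add(Mul(74, Pow(Pow(-28961, Rational(1, 2)), -1)), Mul(-42960330, Rational(1, 45910))) = Add(Mul(74, Pow(Mul(I, Pow(28961, Rational(1, 2))), -1)), Rational(-4296033, 4591)) = Add(Mul(74, Mul(Rational(-1, 28961), I, Pow(28961, Rational(1, 2)))), Rational(-4296033, 4591)) = Add(Mul(Rational(-74, 28961), I, Pow(28961, Rational(1, 2))), Rational(-4296033, 4591)) = Add(Rational(-4296033, 4591), Mul(Rational(-74, 28961), I, Pow(28961, Rational(1, 2))))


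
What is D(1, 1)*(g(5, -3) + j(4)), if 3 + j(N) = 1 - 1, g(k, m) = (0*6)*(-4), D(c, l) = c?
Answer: -3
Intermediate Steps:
g(k, m) = 0 (g(k, m) = 0*(-4) = 0)
j(N) = -3 (j(N) = -3 + (1 - 1) = -3 + 0 = -3)
D(1, 1)*(g(5, -3) + j(4)) = 1*(0 - 3) = 1*(-3) = -3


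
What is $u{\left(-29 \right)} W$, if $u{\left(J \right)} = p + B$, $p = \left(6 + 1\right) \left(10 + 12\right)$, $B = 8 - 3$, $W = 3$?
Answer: $477$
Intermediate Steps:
$B = 5$ ($B = 8 - 3 = 5$)
$p = 154$ ($p = 7 \cdot 22 = 154$)
$u{\left(J \right)} = 159$ ($u{\left(J \right)} = 154 + 5 = 159$)
$u{\left(-29 \right)} W = 159 \cdot 3 = 477$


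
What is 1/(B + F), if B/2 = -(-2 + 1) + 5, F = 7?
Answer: 1/19 ≈ 0.052632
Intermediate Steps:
B = 12 (B = 2*(-(-2 + 1) + 5) = 2*(-1*(-1) + 5) = 2*(1 + 5) = 2*6 = 12)
1/(B + F) = 1/(12 + 7) = 1/19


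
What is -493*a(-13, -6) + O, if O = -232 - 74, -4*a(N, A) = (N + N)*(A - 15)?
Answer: 133977/2 ≈ 66989.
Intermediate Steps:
a(N, A) = -N*(-15 + A)/2 (a(N, A) = -(N + N)*(A - 15)/4 = -2*N*(-15 + A)/4 = -N*(-15 + A)/2)
O = -306
-493*a(-13, -6) + O = -493*(-13)*(15 - 1*(-6))/2 - 306 = -493*(-13)*(15 + 6)/2 - 306 = -493*(-13)*21/2 - 306 = -493*(-273/2) - 306 = 134589/2 - 306 = 133977/2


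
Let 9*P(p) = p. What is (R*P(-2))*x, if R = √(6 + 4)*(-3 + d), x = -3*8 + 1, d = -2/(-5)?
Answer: -598*√10/45 ≈ -42.023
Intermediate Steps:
d = ⅖ (d = -2*(-⅕) = ⅖ ≈ 0.40000)
x = -23 (x = -24 + 1 = -23)
P(p) = p/9
R = -13*√10/5 (R = √(6 + 4)*(-3 + ⅖) = √10*(-13/5) = -13*√10/5 ≈ -8.2219)
(R*P(-2))*x = ((-13*√10/5)*((⅑)*(-2)))*(-23) = (-13*√10/5*(-2/9))*(-23) = (26*√10/45)*(-23) = -598*√10/45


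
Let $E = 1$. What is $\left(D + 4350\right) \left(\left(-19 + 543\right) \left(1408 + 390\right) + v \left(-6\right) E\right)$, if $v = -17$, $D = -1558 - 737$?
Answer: $1936331970$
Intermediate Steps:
$D = -2295$
$\left(D + 4350\right) \left(\left(-19 + 543\right) \left(1408 + 390\right) + v \left(-6\right) E\right) = \left(-2295 + 4350\right) \left(\left(-19 + 543\right) \left(1408 + 390\right) + \left(-17\right) \left(-6\right) 1\right) = 2055 \left(524 \cdot 1798 + 102 \cdot 1\right) = 2055 \left(942152 + 102\right) = 2055 \cdot 942254 = 1936331970$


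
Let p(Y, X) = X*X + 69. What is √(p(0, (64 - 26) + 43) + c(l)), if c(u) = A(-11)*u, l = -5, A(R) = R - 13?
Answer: 15*√30 ≈ 82.158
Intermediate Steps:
p(Y, X) = 69 + X² (p(Y, X) = X² + 69 = 69 + X²)
A(R) = -13 + R
c(u) = -24*u (c(u) = (-13 - 11)*u = -24*u)
√(p(0, (64 - 26) + 43) + c(l)) = √((69 + ((64 - 26) + 43)²) - 24*(-5)) = √((69 + (38 + 43)²) + 120) = √((69 + 81²) + 120) = √((69 + 6561) + 120) = √(6630 + 120) = √6750 = 15*√30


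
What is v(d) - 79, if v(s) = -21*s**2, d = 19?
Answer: -7660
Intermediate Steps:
v(d) - 79 = -21*19**2 - 79 = -21*361 - 79 = -7581 - 79 = -7660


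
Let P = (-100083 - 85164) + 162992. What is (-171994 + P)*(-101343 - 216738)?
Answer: 61786916169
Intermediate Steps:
P = -22255 (P = -185247 + 162992 = -22255)
(-171994 + P)*(-101343 - 216738) = (-171994 - 22255)*(-101343 - 216738) = -194249*(-318081) = 61786916169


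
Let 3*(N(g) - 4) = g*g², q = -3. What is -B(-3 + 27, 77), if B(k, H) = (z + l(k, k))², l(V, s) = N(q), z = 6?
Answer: -1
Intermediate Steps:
N(g) = 4 + g³/3 (N(g) = 4 + (g*g²)/3 = 4 + g³/3)
l(V, s) = -5 (l(V, s) = 4 + (⅓)*(-3)³ = 4 + (⅓)*(-27) = 4 - 9 = -5)
B(k, H) = 1 (B(k, H) = (6 - 5)² = 1² = 1)
-B(-3 + 27, 77) = -1*1 = -1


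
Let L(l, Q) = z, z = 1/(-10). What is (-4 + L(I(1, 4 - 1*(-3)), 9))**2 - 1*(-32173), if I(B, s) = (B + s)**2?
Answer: 3218981/100 ≈ 32190.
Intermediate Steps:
z = -1/10 ≈ -0.10000
L(l, Q) = -1/10
(-4 + L(I(1, 4 - 1*(-3)), 9))**2 - 1*(-32173) = (-4 - 1/10)**2 - 1*(-32173) = (-41/10)**2 + 32173 = 1681/100 + 32173 = 3218981/100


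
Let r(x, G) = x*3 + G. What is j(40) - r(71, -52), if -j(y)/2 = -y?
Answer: -81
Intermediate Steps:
j(y) = 2*y (j(y) = -(-2)*y = 2*y)
r(x, G) = G + 3*x (r(x, G) = 3*x + G = G + 3*x)
j(40) - r(71, -52) = 2*40 - (-52 + 3*71) = 80 - (-52 + 213) = 80 - 1*161 = 80 - 161 = -81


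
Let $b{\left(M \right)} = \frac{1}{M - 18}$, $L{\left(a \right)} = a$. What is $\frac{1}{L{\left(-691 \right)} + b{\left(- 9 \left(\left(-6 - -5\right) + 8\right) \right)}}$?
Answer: $- \frac{81}{55972} \approx -0.0014472$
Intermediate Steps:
$b{\left(M \right)} = \frac{1}{-18 + M}$
$\frac{1}{L{\left(-691 \right)} + b{\left(- 9 \left(\left(-6 - -5\right) + 8\right) \right)}} = \frac{1}{-691 + \frac{1}{-18 - 9 \left(\left(-6 - -5\right) + 8\right)}} = \frac{1}{-691 + \frac{1}{-18 - 9 \left(\left(-6 + 5\right) + 8\right)}} = \frac{1}{-691 + \frac{1}{-18 - 9 \left(-1 + 8\right)}} = \frac{1}{-691 + \frac{1}{-18 - 63}} = \frac{1}{-691 + \frac{1}{-81}} = \frac{1}{-691 - \frac{1}{81}} = \frac{1}{- \frac{55972}{81}} = - \frac{81}{55972}$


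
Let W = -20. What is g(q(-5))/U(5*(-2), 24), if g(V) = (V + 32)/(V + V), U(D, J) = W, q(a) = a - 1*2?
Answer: 5/56 ≈ 0.089286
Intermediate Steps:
q(a) = -2 + a (q(a) = a - 2 = -2 + a)
U(D, J) = -20
g(V) = (32 + V)/(2*V) (g(V) = (32 + V)/((2*V)) = (32 + V)*(1/(2*V)) = (32 + V)/(2*V))
g(q(-5))/U(5*(-2), 24) = ((32 + (-2 - 5))/(2*(-2 - 5)))/(-20) = ((1/2)*(32 - 7)/(-7))*(-1/20) = ((1/2)*(-1/7)*25)*(-1/20) = -25/14*(-1/20) = 5/56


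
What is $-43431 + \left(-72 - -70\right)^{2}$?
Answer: $-43427$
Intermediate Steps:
$-43431 + \left(-72 - -70\right)^{2} = -43431 + \left(-72 + 70\right)^{2} = -43431 + \left(-2\right)^{2} = -43431 + 4 = -43427$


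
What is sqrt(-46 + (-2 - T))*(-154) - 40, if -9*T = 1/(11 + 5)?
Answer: -40 - 77*I*sqrt(6911)/6 ≈ -40.0 - 1066.9*I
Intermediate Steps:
T = -1/144 (T = -1/(9*(11 + 5)) = -1/9/16 = -1/9*1/16 = -1/144 ≈ -0.0069444)
sqrt(-46 + (-2 - T))*(-154) - 40 = sqrt(-46 + (-2 - 1*(-1/144)))*(-154) - 40 = sqrt(-46 + (-2 + 1/144))*(-154) - 40 = sqrt(-46 - 287/144)*(-154) - 40 = sqrt(-6911/144)*(-154) - 40 = (I*sqrt(6911)/12)*(-154) - 40 = -77*I*sqrt(6911)/6 - 40 = -40 - 77*I*sqrt(6911)/6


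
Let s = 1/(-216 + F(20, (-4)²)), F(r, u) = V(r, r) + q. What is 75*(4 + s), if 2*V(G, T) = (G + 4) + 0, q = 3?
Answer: 20075/67 ≈ 299.63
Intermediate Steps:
V(G, T) = 2 + G/2 (V(G, T) = ((G + 4) + 0)/2 = ((4 + G) + 0)/2 = (4 + G)/2 = 2 + G/2)
F(r, u) = 5 + r/2 (F(r, u) = (2 + r/2) + 3 = 5 + r/2)
s = -1/201 (s = 1/(-216 + (5 + (½)*20)) = 1/(-216 + (5 + 10)) = 1/(-216 + 15) = 1/(-201) = -1/201 ≈ -0.0049751)
75*(4 + s) = 75*(4 - 1/201) = 75*(803/201) = 20075/67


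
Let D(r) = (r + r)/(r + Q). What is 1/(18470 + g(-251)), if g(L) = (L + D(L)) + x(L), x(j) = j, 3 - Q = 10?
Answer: 129/2318123 ≈ 5.5648e-5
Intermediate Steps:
Q = -7 (Q = 3 - 1*10 = 3 - 10 = -7)
D(r) = 2*r/(-7 + r) (D(r) = (r + r)/(r - 7) = (2*r)/(-7 + r) = 2*r/(-7 + r))
g(L) = 2*L + 2*L/(-7 + L) (g(L) = (L + 2*L/(-7 + L)) + L = 2*L + 2*L/(-7 + L))
1/(18470 + g(-251)) = 1/(18470 + 2*(-251)*(-6 - 251)/(-7 - 251)) = 1/(18470 + 2*(-251)*(-257)/(-258)) = 1/(18470 + 2*(-251)*(-1/258)*(-257)) = 1/(18470 - 64507/129) = 1/(2318123/129) = 129/2318123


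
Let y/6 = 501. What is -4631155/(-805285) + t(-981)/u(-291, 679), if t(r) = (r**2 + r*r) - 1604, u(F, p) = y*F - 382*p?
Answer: 370364595459/91329304534 ≈ 4.0553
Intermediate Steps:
y = 3006 (y = 6*501 = 3006)
u(F, p) = -382*p + 3006*F (u(F, p) = 3006*F - 382*p = -382*p + 3006*F)
t(r) = -1604 + 2*r**2 (t(r) = (r**2 + r**2) - 1604 = 2*r**2 - 1604 = -1604 + 2*r**2)
-4631155/(-805285) + t(-981)/u(-291, 679) = -4631155/(-805285) + (-1604 + 2*(-981)**2)/(-382*679 + 3006*(-291)) = -4631155*(-1/805285) + (-1604 + 2*962361)/(-259378 - 874746) = 926231/161057 + (-1604 + 1924722)/(-1134124) = 926231/161057 + 1923118*(-1/1134124) = 926231/161057 - 961559/567062 = 370364595459/91329304534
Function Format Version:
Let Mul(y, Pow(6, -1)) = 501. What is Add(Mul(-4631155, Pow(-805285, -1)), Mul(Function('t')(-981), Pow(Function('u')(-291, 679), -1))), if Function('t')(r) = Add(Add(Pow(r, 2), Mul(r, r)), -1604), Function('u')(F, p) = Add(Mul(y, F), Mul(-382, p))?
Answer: Rational(370364595459, 91329304534) ≈ 4.0553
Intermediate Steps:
y = 3006 (y = Mul(6, 501) = 3006)
Function('u')(F, p) = Add(Mul(-382, p), Mul(3006, F)) (Function('u')(F, p) = Add(Mul(3006, F), Mul(-382, p)) = Add(Mul(-382, p), Mul(3006, F)))
Function('t')(r) = Add(-1604, Mul(2, Pow(r, 2))) (Function('t')(r) = Add(Add(Pow(r, 2), Pow(r, 2)), -1604) = Add(Mul(2, Pow(r, 2)), -1604) = Add(-1604, Mul(2, Pow(r, 2))))
Add(Mul(-4631155, Pow(-805285, -1)), Mul(Function('t')(-981), Pow(Function('u')(-291, 679), -1))) = Add(Mul(-4631155, Pow(-805285, -1)), Mul(Add(-1604, Mul(2, Pow(-981, 2))), Pow(Add(Mul(-382, 679), Mul(3006, -291)), -1))) = Add(Mul(-4631155, Rational(-1, 805285)), Mul(Add(-1604, Mul(2, 962361)), Pow(Add(-259378, -874746), -1))) = Add(Rational(926231, 161057), Mul(Add(-1604, 1924722), Pow(-1134124, -1))) = Add(Rational(926231, 161057), Mul(1923118, Rational(-1, 1134124))) = Add(Rational(926231, 161057), Rational(-961559, 567062)) = Rational(370364595459, 91329304534)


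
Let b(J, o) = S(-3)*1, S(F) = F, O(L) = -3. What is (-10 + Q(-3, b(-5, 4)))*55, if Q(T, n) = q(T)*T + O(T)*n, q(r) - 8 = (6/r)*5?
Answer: 275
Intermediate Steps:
b(J, o) = -3 (b(J, o) = -3*1 = -3)
q(r) = 8 + 30/r (q(r) = 8 + (6/r)*5 = 8 + 30/r)
Q(T, n) = -3*n + T*(8 + 30/T) (Q(T, n) = (8 + 30/T)*T - 3*n = T*(8 + 30/T) - 3*n = -3*n + T*(8 + 30/T))
(-10 + Q(-3, b(-5, 4)))*55 = (-10 + (30 - 3*(-3) + 8*(-3)))*55 = (-10 + (30 + 9 - 24))*55 = (-10 + 15)*55 = 5*55 = 275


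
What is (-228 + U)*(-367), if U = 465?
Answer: -86979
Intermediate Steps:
(-228 + U)*(-367) = (-228 + 465)*(-367) = 237*(-367) = -86979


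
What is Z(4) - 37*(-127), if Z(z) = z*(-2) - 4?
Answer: 4687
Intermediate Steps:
Z(z) = -4 - 2*z (Z(z) = -2*z - 4 = -4 - 2*z)
Z(4) - 37*(-127) = (-4 - 2*4) - 37*(-127) = (-4 - 8) + 4699 = -12 + 4699 = 4687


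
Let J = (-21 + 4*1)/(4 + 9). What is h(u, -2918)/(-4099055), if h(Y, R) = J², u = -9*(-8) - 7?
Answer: -289/692740295 ≈ -4.1718e-7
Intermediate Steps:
u = 65 (u = 72 - 7 = 65)
J = -17/13 (J = (-21 + 4)/13 = -17*1/13 = -17/13 ≈ -1.3077)
h(Y, R) = 289/169 (h(Y, R) = (-17/13)² = 289/169)
h(u, -2918)/(-4099055) = (289/169)/(-4099055) = (289/169)*(-1/4099055) = -289/692740295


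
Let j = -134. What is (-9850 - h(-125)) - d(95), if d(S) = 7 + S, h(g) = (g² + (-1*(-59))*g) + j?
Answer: -18068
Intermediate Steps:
h(g) = -134 + g² + 59*g (h(g) = (g² + (-1*(-59))*g) - 134 = (g² + 59*g) - 134 = -134 + g² + 59*g)
(-9850 - h(-125)) - d(95) = (-9850 - (-134 + (-125)² + 59*(-125))) - (7 + 95) = (-9850 - (-134 + 15625 - 7375)) - 1*102 = (-9850 - 1*8116) - 102 = (-9850 - 8116) - 102 = -17966 - 102 = -18068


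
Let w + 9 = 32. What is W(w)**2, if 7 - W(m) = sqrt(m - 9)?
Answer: (7 - sqrt(14))**2 ≈ 10.617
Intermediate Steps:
w = 23 (w = -9 + 32 = 23)
W(m) = 7 - sqrt(-9 + m) (W(m) = 7 - sqrt(m - 9) = 7 - sqrt(-9 + m))
W(w)**2 = (7 - sqrt(-9 + 23))**2 = (7 - sqrt(14))**2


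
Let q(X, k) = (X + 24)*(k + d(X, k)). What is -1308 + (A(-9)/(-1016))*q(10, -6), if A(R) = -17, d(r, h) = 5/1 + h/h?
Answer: -1308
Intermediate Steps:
d(r, h) = 6 (d(r, h) = 5*1 + 1 = 5 + 1 = 6)
q(X, k) = (6 + k)*(24 + X) (q(X, k) = (X + 24)*(k + 6) = (24 + X)*(6 + k) = (6 + k)*(24 + X))
-1308 + (A(-9)/(-1016))*q(10, -6) = -1308 + (-17/(-1016))*(144 + 6*10 + 24*(-6) + 10*(-6)) = -1308 + (-17*(-1/1016))*(144 + 60 - 144 - 60) = -1308 + (17/1016)*0 = -1308 + 0 = -1308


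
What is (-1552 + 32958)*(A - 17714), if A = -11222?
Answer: -908764016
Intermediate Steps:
(-1552 + 32958)*(A - 17714) = (-1552 + 32958)*(-11222 - 17714) = 31406*(-28936) = -908764016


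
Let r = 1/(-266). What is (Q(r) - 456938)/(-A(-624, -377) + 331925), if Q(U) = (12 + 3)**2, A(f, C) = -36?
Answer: -456713/331961 ≈ -1.3758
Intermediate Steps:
r = -1/266 ≈ -0.0037594
Q(U) = 225 (Q(U) = 15**2 = 225)
(Q(r) - 456938)/(-A(-624, -377) + 331925) = (225 - 456938)/(-1*(-36) + 331925) = -456713/(36 + 331925) = -456713/331961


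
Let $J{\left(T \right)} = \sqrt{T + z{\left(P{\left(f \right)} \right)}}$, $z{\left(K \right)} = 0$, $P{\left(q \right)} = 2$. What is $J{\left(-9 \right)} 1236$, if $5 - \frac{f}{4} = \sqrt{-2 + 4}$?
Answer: $3708 i \approx 3708.0 i$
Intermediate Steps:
$f = 20 - 4 \sqrt{2}$ ($f = 20 - 4 \sqrt{-2 + 4} = 20 - 4 \sqrt{2} \approx 14.343$)
$J{\left(T \right)} = \sqrt{T}$ ($J{\left(T \right)} = \sqrt{T + 0} = \sqrt{T}$)
$J{\left(-9 \right)} 1236 = \sqrt{-9} \cdot 1236 = 3 i 1236 = 3708 i$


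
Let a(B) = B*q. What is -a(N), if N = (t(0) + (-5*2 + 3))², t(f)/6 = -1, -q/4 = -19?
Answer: -12844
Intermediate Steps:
q = 76 (q = -4*(-19) = 76)
t(f) = -6 (t(f) = 6*(-1) = -6)
N = 169 (N = (-6 + (-5*2 + 3))² = (-6 + (-10 + 3))² = (-6 - 7)² = (-13)² = 169)
a(B) = 76*B (a(B) = B*76 = 76*B)
-a(N) = -76*169 = -1*12844 = -12844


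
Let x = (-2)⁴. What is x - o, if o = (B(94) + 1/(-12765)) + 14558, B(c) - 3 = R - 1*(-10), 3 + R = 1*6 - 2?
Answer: -185807339/12765 ≈ -14556.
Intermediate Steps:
R = 1 (R = -3 + (1*6 - 2) = -3 + (6 - 2) = -3 + 4 = 1)
B(c) = 14 (B(c) = 3 + (1 - 1*(-10)) = 3 + (1 + 10) = 3 + 11 = 14)
x = 16
o = 186011579/12765 (o = (14 + 1/(-12765)) + 14558 = (14 - 1/12765) + 14558 = 178709/12765 + 14558 = 186011579/12765 ≈ 14572.)
x - o = 16 - 1*186011579/12765 = 16 - 186011579/12765 = -185807339/12765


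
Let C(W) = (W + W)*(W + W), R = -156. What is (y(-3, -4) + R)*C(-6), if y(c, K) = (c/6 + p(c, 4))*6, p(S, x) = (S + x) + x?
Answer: -18576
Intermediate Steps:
p(S, x) = S + 2*x
C(W) = 4*W² (C(W) = (2*W)*(2*W) = 4*W²)
y(c, K) = 48 + 7*c (y(c, K) = (c/6 + (c + 2*4))*6 = (c*(⅙) + (c + 8))*6 = (c/6 + (8 + c))*6 = (8 + 7*c/6)*6 = 48 + 7*c)
(y(-3, -4) + R)*C(-6) = ((48 + 7*(-3)) - 156)*(4*(-6)²) = ((48 - 21) - 156)*(4*36) = (27 - 156)*144 = -129*144 = -18576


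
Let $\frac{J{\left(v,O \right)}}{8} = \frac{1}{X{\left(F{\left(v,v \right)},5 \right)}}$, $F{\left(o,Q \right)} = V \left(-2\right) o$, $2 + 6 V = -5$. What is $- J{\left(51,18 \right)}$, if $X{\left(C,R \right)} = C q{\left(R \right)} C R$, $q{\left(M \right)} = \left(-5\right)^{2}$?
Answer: $- \frac{8}{1770125} \approx -4.5195 \cdot 10^{-6}$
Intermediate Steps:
$q{\left(M \right)} = 25$
$V = - \frac{7}{6}$ ($V = - \frac{1}{3} + \frac{1}{6} \left(-5\right) = - \frac{1}{3} - \frac{5}{6} = - \frac{7}{6} \approx -1.1667$)
$F{\left(o,Q \right)} = \frac{7 o}{3}$ ($F{\left(o,Q \right)} = \left(- \frac{7}{6}\right) \left(-2\right) o = \frac{7 o}{3}$)
$X{\left(C,R \right)} = 25 R C^{2}$ ($X{\left(C,R \right)} = C 25 C R = 25 C C R = 25 R C^{2}$)
$J{\left(v,O \right)} = \frac{72}{6125 v^{2}}$ ($J{\left(v,O \right)} = \frac{8}{25 \cdot 5 \left(\frac{7 v}{3}\right)^{2}} = \frac{8}{25 \cdot 5 \frac{49 v^{2}}{9}} = \frac{8}{\frac{6125}{9} v^{2}} = 8 \frac{9}{6125 v^{2}} = \frac{72}{6125 v^{2}}$)
$- J{\left(51,18 \right)} = - \frac{72}{6125 \cdot 2601} = \left(-1\right) \frac{8}{1770125} = - \frac{8}{1770125}$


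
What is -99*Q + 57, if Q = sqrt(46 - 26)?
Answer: 57 - 198*sqrt(5) ≈ -385.74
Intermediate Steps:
Q = 2*sqrt(5) (Q = sqrt(20) = 2*sqrt(5) ≈ 4.4721)
-99*Q + 57 = -198*sqrt(5) + 57 = 57 - 198*sqrt(5)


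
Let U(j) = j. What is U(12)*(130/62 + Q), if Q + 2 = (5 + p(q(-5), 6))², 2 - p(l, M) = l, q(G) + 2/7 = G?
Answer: 2753076/1519 ≈ 1812.4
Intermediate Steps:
q(G) = -2/7 + G
p(l, M) = 2 - l
Q = 7298/49 (Q = -2 + (5 + (2 - (-2/7 - 5)))² = -2 + (5 + (2 - 1*(-37/7)))² = -2 + (5 + (2 + 37/7))² = -2 + (5 + 51/7)² = -2 + (86/7)² = -2 + 7396/49 = 7298/49 ≈ 148.94)
U(12)*(130/62 + Q) = 12*(130/62 + 7298/49) = 12*(130*(1/62) + 7298/49) = 12*(65/31 + 7298/49) = 12*(229423/1519) = 2753076/1519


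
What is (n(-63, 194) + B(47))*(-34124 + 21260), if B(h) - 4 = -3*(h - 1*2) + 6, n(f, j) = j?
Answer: -887616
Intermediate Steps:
B(h) = 16 - 3*h (B(h) = 4 + (-3*(h - 1*2) + 6) = 4 + (-3*(h - 2) + 6) = 4 + (-3*(-2 + h) + 6) = 4 + ((6 - 3*h) + 6) = 4 + (12 - 3*h) = 16 - 3*h)
(n(-63, 194) + B(47))*(-34124 + 21260) = (194 + (16 - 3*47))*(-34124 + 21260) = (194 + (16 - 141))*(-12864) = (194 - 125)*(-12864) = 69*(-12864) = -887616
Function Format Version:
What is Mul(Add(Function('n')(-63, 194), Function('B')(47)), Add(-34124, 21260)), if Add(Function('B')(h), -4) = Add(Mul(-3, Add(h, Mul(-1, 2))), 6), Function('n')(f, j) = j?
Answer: -887616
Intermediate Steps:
Function('B')(h) = Add(16, Mul(-3, h)) (Function('B')(h) = Add(4, Add(Mul(-3, Add(h, Mul(-1, 2))), 6)) = Add(4, Add(Mul(-3, Add(h, -2)), 6)) = Add(4, Add(Mul(-3, Add(-2, h)), 6)) = Add(4, Add(Add(6, Mul(-3, h)), 6)) = Add(4, Add(12, Mul(-3, h))) = Add(16, Mul(-3, h)))
Mul(Add(Function('n')(-63, 194), Function('B')(47)), Add(-34124, 21260)) = Mul(Add(194, Add(16, Mul(-3, 47))), Add(-34124, 21260)) = Mul(Add(194, Add(16, -141)), -12864) = Mul(Add(194, -125), -12864) = Mul(69, -12864) = -887616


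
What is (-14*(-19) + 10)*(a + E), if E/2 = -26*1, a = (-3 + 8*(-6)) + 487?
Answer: 105984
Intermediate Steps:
a = 436 (a = (-3 - 48) + 487 = -51 + 487 = 436)
E = -52 (E = 2*(-26*1) = 2*(-26) = -52)
(-14*(-19) + 10)*(a + E) = (-14*(-19) + 10)*(436 - 52) = (266 + 10)*384 = 276*384 = 105984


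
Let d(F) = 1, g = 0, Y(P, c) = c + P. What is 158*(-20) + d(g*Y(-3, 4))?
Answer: -3159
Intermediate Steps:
Y(P, c) = P + c
158*(-20) + d(g*Y(-3, 4)) = 158*(-20) + 1 = -3160 + 1 = -3159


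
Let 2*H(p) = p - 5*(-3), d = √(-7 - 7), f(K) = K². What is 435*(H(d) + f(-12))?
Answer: 131805/2 + 435*I*√14/2 ≈ 65903.0 + 813.81*I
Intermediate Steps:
d = I*√14 (d = √(-14) = I*√14 ≈ 3.7417*I)
H(p) = 15/2 + p/2 (H(p) = (p - 5*(-3))/2 = (p + 15)/2 = (15 + p)/2 = 15/2 + p/2)
435*(H(d) + f(-12)) = 435*((15/2 + (I*√14)/2) + (-12)²) = 435*((15/2 + I*√14/2) + 144) = 435*(303/2 + I*√14/2) = 131805/2 + 435*I*√14/2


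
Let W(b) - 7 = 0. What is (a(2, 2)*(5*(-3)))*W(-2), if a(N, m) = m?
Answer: -210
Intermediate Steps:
W(b) = 7 (W(b) = 7 + 0 = 7)
(a(2, 2)*(5*(-3)))*W(-2) = (2*(5*(-3)))*7 = (2*(-15))*7 = -30*7 = -210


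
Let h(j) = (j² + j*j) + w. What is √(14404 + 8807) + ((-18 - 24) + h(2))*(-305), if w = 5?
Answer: 8845 + 3*√2579 ≈ 8997.3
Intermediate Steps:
h(j) = 5 + 2*j² (h(j) = (j² + j*j) + 5 = (j² + j²) + 5 = 2*j² + 5 = 5 + 2*j²)
√(14404 + 8807) + ((-18 - 24) + h(2))*(-305) = √(14404 + 8807) + ((-18 - 24) + (5 + 2*2²))*(-305) = √23211 + (-42 + (5 + 2*4))*(-305) = 3*√2579 + (-42 + (5 + 8))*(-305) = 3*√2579 + (-42 + 13)*(-305) = 3*√2579 - 29*(-305) = 3*√2579 + 8845 = 8845 + 3*√2579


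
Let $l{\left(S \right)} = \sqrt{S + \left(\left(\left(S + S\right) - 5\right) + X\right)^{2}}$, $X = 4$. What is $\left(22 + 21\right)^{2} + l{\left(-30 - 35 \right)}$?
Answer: $1849 + 2 \sqrt{4274} \approx 1979.8$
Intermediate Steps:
$l{\left(S \right)} = \sqrt{S + \left(-1 + 2 S\right)^{2}}$ ($l{\left(S \right)} = \sqrt{S + \left(\left(\left(S + S\right) - 5\right) + 4\right)^{2}} = \sqrt{S + \left(\left(2 S - 5\right) + 4\right)^{2}} = \sqrt{S + \left(\left(-5 + 2 S\right) + 4\right)^{2}} = \sqrt{S + \left(-1 + 2 S\right)^{2}}$)
$\left(22 + 21\right)^{2} + l{\left(-30 - 35 \right)} = \left(22 + 21\right)^{2} + \sqrt{\left(-30 - 35\right) + \left(-1 + 2 \left(-30 - 35\right)\right)^{2}} = 43^{2} + \sqrt{-65 + \left(-1 + 2 \left(-65\right)\right)^{2}} = 1849 + \sqrt{-65 + \left(-1 - 130\right)^{2}} = 1849 + \sqrt{-65 + \left(-131\right)^{2}} = 1849 + \sqrt{-65 + 17161} = 1849 + \sqrt{17096} = 1849 + 2 \sqrt{4274}$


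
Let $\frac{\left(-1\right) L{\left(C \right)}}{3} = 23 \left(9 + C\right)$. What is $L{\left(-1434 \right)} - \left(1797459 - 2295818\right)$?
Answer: $596684$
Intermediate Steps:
$L{\left(C \right)} = -621 - 69 C$ ($L{\left(C \right)} = - 3 \cdot 23 \left(9 + C\right) = - 3 \left(207 + 23 C\right) = -621 - 69 C$)
$L{\left(-1434 \right)} - \left(1797459 - 2295818\right) = \left(-621 - -98946\right) - \left(1797459 - 2295818\right) = \left(-621 + 98946\right) - \left(1797459 - 2295818\right) = 98325 - -498359 = 98325 + 498359 = 596684$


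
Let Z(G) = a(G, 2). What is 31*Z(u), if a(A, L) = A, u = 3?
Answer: 93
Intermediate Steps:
Z(G) = G
31*Z(u) = 31*3 = 93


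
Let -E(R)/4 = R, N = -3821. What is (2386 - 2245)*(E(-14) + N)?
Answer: -530865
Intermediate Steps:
E(R) = -4*R
(2386 - 2245)*(E(-14) + N) = (2386 - 2245)*(-4*(-14) - 3821) = 141*(56 - 3821) = 141*(-3765) = -530865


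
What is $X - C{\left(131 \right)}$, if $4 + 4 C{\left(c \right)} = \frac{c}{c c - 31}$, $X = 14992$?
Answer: $\frac{1027320229}{68520} \approx 14993.0$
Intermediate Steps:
$C{\left(c \right)} = -1 + \frac{c}{4 \left(-31 + c^{2}\right)}$ ($C{\left(c \right)} = -1 + \frac{c \frac{1}{c c - 31}}{4} = -1 + \frac{c \frac{1}{c^{2} - 31}}{4} = -1 + \frac{c \frac{1}{-31 + c^{2}}}{4} = -1 + \frac{c}{4 \left(-31 + c^{2}\right)}$)
$X - C{\left(131 \right)} = 14992 - \frac{31 - 131^{2} + \frac{1}{4} \cdot 131}{-31 + 131^{2}} = 14992 - \frac{31 - 17161 + \frac{131}{4}}{-31 + 17161} = 14992 - \frac{31 - 17161 + \frac{131}{4}}{17130} = 14992 - \frac{1}{17130} \left(- \frac{68389}{4}\right) = 14992 - - \frac{68389}{68520} = 14992 + \frac{68389}{68520} = \frac{1027320229}{68520}$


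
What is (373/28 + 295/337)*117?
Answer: 15673437/9436 ≈ 1661.0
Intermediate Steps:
(373/28 + 295/337)*117 = (133961/9436)*117 = 15673437/9436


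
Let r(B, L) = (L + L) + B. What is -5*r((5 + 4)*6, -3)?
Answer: -240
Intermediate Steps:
r(B, L) = B + 2*L (r(B, L) = 2*L + B = B + 2*L)
-5*r((5 + 4)*6, -3) = -5*((5 + 4)*6 + 2*(-3)) = -5*(9*6 - 6) = -5*(54 - 6) = -5*48 = -240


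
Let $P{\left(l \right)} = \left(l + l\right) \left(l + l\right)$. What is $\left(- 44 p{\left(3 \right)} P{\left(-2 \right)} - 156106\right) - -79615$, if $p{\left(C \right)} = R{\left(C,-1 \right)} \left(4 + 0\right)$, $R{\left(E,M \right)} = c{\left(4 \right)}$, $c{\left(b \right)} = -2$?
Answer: $-70859$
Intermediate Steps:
$R{\left(E,M \right)} = -2$
$P{\left(l \right)} = 4 l^{2}$ ($P{\left(l \right)} = 2 l 2 l = 4 l^{2}$)
$p{\left(C \right)} = -8$ ($p{\left(C \right)} = - 2 \left(4 + 0\right) = \left(-2\right) 4 = -8$)
$\left(- 44 p{\left(3 \right)} P{\left(-2 \right)} - 156106\right) - -79615 = \left(\left(-44\right) \left(-8\right) 4 \left(-2\right)^{2} - 156106\right) - -79615 = \left(352 \cdot 4 \cdot 4 - 156106\right) + 79615 = \left(352 \cdot 16 - 156106\right) + 79615 = \left(5632 - 156106\right) + 79615 = -150474 + 79615 = -70859$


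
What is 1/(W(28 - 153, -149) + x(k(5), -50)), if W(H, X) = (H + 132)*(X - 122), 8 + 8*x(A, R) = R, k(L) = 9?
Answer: -4/7617 ≈ -0.00052514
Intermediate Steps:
x(A, R) = -1 + R/8
W(H, X) = (-122 + X)*(132 + H) (W(H, X) = (132 + H)*(-122 + X) = (-122 + X)*(132 + H))
1/(W(28 - 153, -149) + x(k(5), -50)) = 1/((-16104 - 122*(28 - 153) + 132*(-149) + (28 - 153)*(-149)) + (-1 + (⅛)*(-50))) = 1/((-16104 - 122*(-125) - 19668 - 125*(-149)) + (-1 - 25/4)) = 1/((-16104 + 15250 - 19668 + 18625) - 29/4) = 1/(-1897 - 29/4) = 1/(-7617/4) = -4/7617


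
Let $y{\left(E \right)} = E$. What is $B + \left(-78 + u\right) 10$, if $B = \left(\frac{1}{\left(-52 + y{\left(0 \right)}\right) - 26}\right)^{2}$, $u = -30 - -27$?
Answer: $- \frac{4928039}{6084} \approx -810.0$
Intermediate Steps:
$u = -3$ ($u = -30 + 27 = -3$)
$B = \frac{1}{6084}$ ($B = \left(\frac{1}{\left(-52 + 0\right) - 26}\right)^{2} = \left(\frac{1}{-52 - 26}\right)^{2} = \left(\frac{1}{-78}\right)^{2} = \left(- \frac{1}{78}\right)^{2} = \frac{1}{6084} \approx 0.00016437$)
$B + \left(-78 + u\right) 10 = \frac{1}{6084} + \left(-78 - 3\right) 10 = \frac{1}{6084} - 810 = - \frac{4928039}{6084}$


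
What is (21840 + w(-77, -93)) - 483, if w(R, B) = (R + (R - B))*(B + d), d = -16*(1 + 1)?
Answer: 28982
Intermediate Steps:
d = -32 (d = -16*2 = -32)
w(R, B) = (-32 + B)*(-B + 2*R) (w(R, B) = (R + (R - B))*(B - 32) = (-B + 2*R)*(-32 + B) = (-32 + B)*(-B + 2*R))
(21840 + w(-77, -93)) - 483 = (21840 + (-1*(-93)**2 - 64*(-77) + 32*(-93) + 2*(-93)*(-77))) - 483 = (21840 + (-1*8649 + 4928 - 2976 + 14322)) - 483 = (21840 + (-8649 + 4928 - 2976 + 14322)) - 483 = (21840 + 7625) - 483 = 29465 - 483 = 28982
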